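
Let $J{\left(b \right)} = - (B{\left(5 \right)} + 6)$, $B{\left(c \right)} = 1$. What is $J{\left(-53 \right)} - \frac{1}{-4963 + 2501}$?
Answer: $- \frac{17233}{2462} \approx -6.9996$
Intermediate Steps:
$J{\left(b \right)} = -7$ ($J{\left(b \right)} = - (1 + 6) = \left(-1\right) 7 = -7$)
$J{\left(-53 \right)} - \frac{1}{-4963 + 2501} = -7 - \frac{1}{-4963 + 2501} = -7 - \frac{1}{-2462} = -7 - - \frac{1}{2462} = -7 + \frac{1}{2462} = - \frac{17233}{2462}$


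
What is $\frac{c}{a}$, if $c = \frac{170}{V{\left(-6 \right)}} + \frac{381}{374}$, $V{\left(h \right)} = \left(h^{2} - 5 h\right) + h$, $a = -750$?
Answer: $- \frac{2161}{420750} \approx -0.0051361$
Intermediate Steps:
$V{\left(h \right)} = h^{2} - 4 h$
$c = \frac{2161}{561}$ ($c = \frac{170}{\left(-6\right) \left(-4 - 6\right)} + \frac{381}{374} = \frac{170}{\left(-6\right) \left(-10\right)} + 381 \cdot \frac{1}{374} = \frac{170}{60} + \frac{381}{374} = 170 \cdot \frac{1}{60} + \frac{381}{374} = \frac{17}{6} + \frac{381}{374} = \frac{2161}{561} \approx 3.8521$)
$\frac{c}{a} = \frac{2161}{561 \left(-750\right)} = \frac{2161}{561} \left(- \frac{1}{750}\right) = - \frac{2161}{420750}$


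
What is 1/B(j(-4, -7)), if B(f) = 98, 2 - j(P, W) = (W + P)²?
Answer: 1/98 ≈ 0.010204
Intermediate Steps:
j(P, W) = 2 - (P + W)² (j(P, W) = 2 - (W + P)² = 2 - (P + W)²)
1/B(j(-4, -7)) = 1/98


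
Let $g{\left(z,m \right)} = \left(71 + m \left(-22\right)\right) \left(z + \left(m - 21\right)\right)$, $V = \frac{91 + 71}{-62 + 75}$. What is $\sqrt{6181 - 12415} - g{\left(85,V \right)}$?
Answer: $\frac{2625154}{169} + i \sqrt{6234} \approx 15533.0 + 78.956 i$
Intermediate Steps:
$V = \frac{162}{13} \approx 12.462$
$g{\left(z,m \right)} = \left(71 - 22 m\right) \left(-21 + m + z\right)$ ($g{\left(z,m \right)} = \left(71 - 22 m\right) \left(z + \left(-21 + m\right)\right) = \left(71 - 22 m\right) \left(-21 + m + z\right)$)
$\sqrt{6181 - 12415} - g{\left(85,V \right)} = \sqrt{6181 - 12415} - \left(-1491 - 22 \left(\frac{162}{13}\right)^{2} + 71 \cdot 85 + 533 \cdot \frac{162}{13} - \frac{3564}{13} \cdot 85\right) = \sqrt{-6234} - \left(-1491 - \frac{577368}{169} + 6035 + 6642 - \frac{302940}{13}\right) = i \sqrt{6234} - \left(-1491 - \frac{577368}{169} + 6035 + 6642 - \frac{302940}{13}\right) = i \sqrt{6234} - - \frac{2625154}{169} = i \sqrt{6234} + \frac{2625154}{169} = \frac{2625154}{169} + i \sqrt{6234}$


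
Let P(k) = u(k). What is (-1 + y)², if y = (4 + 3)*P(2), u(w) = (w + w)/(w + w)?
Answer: 36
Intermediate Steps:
u(w) = 1 (u(w) = (2*w)/((2*w)) = (2*w)*(1/(2*w)) = 1)
P(k) = 1
y = 7 (y = (4 + 3)*1 = 7*1 = 7)
(-1 + y)² = (-1 + 7)² = 6² = 36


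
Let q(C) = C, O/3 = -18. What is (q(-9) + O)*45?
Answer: -2835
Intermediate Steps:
O = -54 (O = 3*(-18) = -54)
(q(-9) + O)*45 = (-9 - 54)*45 = -63*45 = -2835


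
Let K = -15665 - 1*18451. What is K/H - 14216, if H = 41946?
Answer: -99389742/6991 ≈ -14217.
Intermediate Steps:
K = -34116 (K = -15665 - 18451 = -34116)
K/H - 14216 = -34116/41946 - 14216 = -34116*1/41946 - 14216 = -5686/6991 - 14216 = -99389742/6991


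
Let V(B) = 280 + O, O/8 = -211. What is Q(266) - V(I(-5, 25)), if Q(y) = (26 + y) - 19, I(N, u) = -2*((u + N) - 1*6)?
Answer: 1681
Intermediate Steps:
O = -1688 (O = 8*(-211) = -1688)
I(N, u) = 12 - 2*N - 2*u (I(N, u) = -2*((N + u) - 6) = -2*(-6 + N + u) = 12 - 2*N - 2*u)
Q(y) = 7 + y
V(B) = -1408 (V(B) = 280 - 1688 = -1408)
Q(266) - V(I(-5, 25)) = (7 + 266) - 1*(-1408) = 273 + 1408 = 1681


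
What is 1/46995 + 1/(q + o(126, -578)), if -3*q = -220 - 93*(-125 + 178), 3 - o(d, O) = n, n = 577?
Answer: 144412/161051865 ≈ 0.00089668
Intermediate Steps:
o(d, O) = -574 (o(d, O) = 3 - 1*577 = 3 - 577 = -574)
q = 5149/3 (q = -(-220 - 93*(-125 + 178))/3 = -(-220 - 93*53)/3 = -(-220 - 4929)/3 = -1/3*(-5149) = 5149/3 ≈ 1716.3)
1/46995 + 1/(q + o(126, -578)) = 1/46995 + 1/(5149/3 - 574) = 1/46995 + 1/(3427/3) = 1/46995 + 3/3427 = 144412/161051865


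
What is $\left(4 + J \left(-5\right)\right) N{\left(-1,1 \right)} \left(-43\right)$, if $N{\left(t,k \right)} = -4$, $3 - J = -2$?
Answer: $-3612$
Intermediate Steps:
$J = 5$ ($J = 3 - -2 = 3 + 2 = 5$)
$\left(4 + J \left(-5\right)\right) N{\left(-1,1 \right)} \left(-43\right) = \left(4 + 5 \left(-5\right)\right) \left(-4\right) \left(-43\right) = \left(4 - 25\right) \left(-4\right) \left(-43\right) = \left(-21\right) \left(-4\right) \left(-43\right) = 84 \left(-43\right) = -3612$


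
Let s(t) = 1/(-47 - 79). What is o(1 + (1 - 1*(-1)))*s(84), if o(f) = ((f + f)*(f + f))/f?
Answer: -2/21 ≈ -0.095238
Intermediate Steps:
s(t) = -1/126 (s(t) = 1/(-126) = -1/126)
o(f) = 4*f (o(f) = ((2*f)*(2*f))/f = (4*f**2)/f = 4*f)
o(1 + (1 - 1*(-1)))*s(84) = (4*(1 + (1 - 1*(-1))))*(-1/126) = (4*(1 + (1 + 1)))*(-1/126) = (4*(1 + 2))*(-1/126) = (4*3)*(-1/126) = 12*(-1/126) = -2/21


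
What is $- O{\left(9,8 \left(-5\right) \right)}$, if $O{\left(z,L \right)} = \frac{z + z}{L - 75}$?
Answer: $\frac{18}{115} \approx 0.15652$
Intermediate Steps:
$O{\left(z,L \right)} = \frac{2 z}{-75 + L}$
$- O{\left(9,8 \left(-5\right) \right)} = - \frac{2 \cdot 9}{-75 + 8 \left(-5\right)} = - \frac{2 \cdot 9}{-75 - 40} = - \frac{2 \cdot 9}{-115} = - \frac{2 \cdot 9 \left(-1\right)}{115} = \left(-1\right) \left(- \frac{18}{115}\right) = \frac{18}{115}$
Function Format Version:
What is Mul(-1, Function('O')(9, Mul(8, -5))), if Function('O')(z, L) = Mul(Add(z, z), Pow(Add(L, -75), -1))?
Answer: Rational(18, 115) ≈ 0.15652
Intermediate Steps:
Function('O')(z, L) = Mul(2, z, Pow(Add(-75, L), -1)) (Function('O')(z, L) = Mul(Mul(2, z), Pow(Add(-75, L), -1)) = Mul(2, z, Pow(Add(-75, L), -1)))
Mul(-1, Function('O')(9, Mul(8, -5))) = Mul(-1, Mul(2, 9, Pow(Add(-75, Mul(8, -5)), -1))) = Mul(-1, Mul(2, 9, Pow(Add(-75, -40), -1))) = Mul(-1, Mul(2, 9, Pow(-115, -1))) = Mul(-1, Mul(2, 9, Rational(-1, 115))) = Mul(-1, Rational(-18, 115)) = Rational(18, 115)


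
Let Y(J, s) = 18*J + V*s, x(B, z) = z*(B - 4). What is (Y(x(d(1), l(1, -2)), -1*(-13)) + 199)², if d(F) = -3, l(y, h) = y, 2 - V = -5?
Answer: 26896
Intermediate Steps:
V = 7 (V = 2 - 1*(-5) = 2 + 5 = 7)
x(B, z) = z*(-4 + B)
Y(J, s) = 7*s + 18*J (Y(J, s) = 18*J + 7*s = 7*s + 18*J)
(Y(x(d(1), l(1, -2)), -1*(-13)) + 199)² = ((7*(-1*(-13)) + 18*(1*(-4 - 3))) + 199)² = ((7*13 + 18*(1*(-7))) + 199)² = ((91 + 18*(-7)) + 199)² = ((91 - 126) + 199)² = (-35 + 199)² = 164² = 26896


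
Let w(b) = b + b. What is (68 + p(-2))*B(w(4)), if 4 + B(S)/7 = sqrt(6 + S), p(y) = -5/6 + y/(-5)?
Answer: -28378/15 + 14189*sqrt(14)/30 ≈ -122.19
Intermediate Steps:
p(y) = -5/6 - y/5 (p(y) = -5*1/6 + y*(-1/5) = -5/6 - y/5)
w(b) = 2*b
B(S) = -28 + 7*sqrt(6 + S)
(68 + p(-2))*B(w(4)) = (68 + (-5/6 - 1/5*(-2)))*(-28 + 7*sqrt(6 + 2*4)) = (68 + (-5/6 + 2/5))*(-28 + 7*sqrt(6 + 8)) = (68 - 13/30)*(-28 + 7*sqrt(14)) = 2027*(-28 + 7*sqrt(14))/30 = -28378/15 + 14189*sqrt(14)/30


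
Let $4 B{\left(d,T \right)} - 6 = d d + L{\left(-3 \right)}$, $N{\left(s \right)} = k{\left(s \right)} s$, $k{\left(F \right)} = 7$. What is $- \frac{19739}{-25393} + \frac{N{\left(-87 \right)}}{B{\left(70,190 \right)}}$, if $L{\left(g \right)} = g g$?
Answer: $\frac{35159837}{124806595} \approx 0.28171$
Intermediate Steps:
$N{\left(s \right)} = 7 s$
$L{\left(g \right)} = g^{2}$
$B{\left(d,T \right)} = \frac{15}{4} + \frac{d^{2}}{4}$ ($B{\left(d,T \right)} = \frac{3}{2} + \frac{d d + \left(-3\right)^{2}}{4} = \frac{3}{2} + \frac{d^{2} + 9}{4} = \frac{3}{2} + \frac{9 + d^{2}}{4} = \frac{3}{2} + \left(\frac{9}{4} + \frac{d^{2}}{4}\right) = \frac{15}{4} + \frac{d^{2}}{4}$)
$- \frac{19739}{-25393} + \frac{N{\left(-87 \right)}}{B{\left(70,190 \right)}} = - \frac{19739}{-25393} + \frac{7 \left(-87\right)}{\frac{15}{4} + \frac{70^{2}}{4}} = \left(-19739\right) \left(- \frac{1}{25393}\right) - \frac{609}{\frac{15}{4} + \frac{1}{4} \cdot 4900} = \frac{19739}{25393} - \frac{609}{\frac{15}{4} + 1225} = \frac{19739}{25393} - \frac{609}{\frac{4915}{4}} = \frac{19739}{25393} - \frac{2436}{4915} = \frac{35159837}{124806595}$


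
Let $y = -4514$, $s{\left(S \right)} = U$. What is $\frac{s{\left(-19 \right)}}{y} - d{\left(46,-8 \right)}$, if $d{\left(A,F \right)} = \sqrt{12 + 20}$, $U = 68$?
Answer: $- \frac{34}{2257} - 4 \sqrt{2} \approx -5.6719$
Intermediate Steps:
$s{\left(S \right)} = 68$
$d{\left(A,F \right)} = 4 \sqrt{2}$ ($d{\left(A,F \right)} = \sqrt{32} = 4 \sqrt{2}$)
$\frac{s{\left(-19 \right)}}{y} - d{\left(46,-8 \right)} = \frac{68}{-4514} - 4 \sqrt{2} = 68 \left(- \frac{1}{4514}\right) - 4 \sqrt{2} = - \frac{34}{2257} - 4 \sqrt{2}$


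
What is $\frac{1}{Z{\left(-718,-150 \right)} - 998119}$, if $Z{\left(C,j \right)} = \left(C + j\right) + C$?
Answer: $- \frac{1}{999705} \approx -1.0003 \cdot 10^{-6}$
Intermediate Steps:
$Z{\left(C,j \right)} = j + 2 C$
$\frac{1}{Z{\left(-718,-150 \right)} - 998119} = \frac{1}{\left(-150 + 2 \left(-718\right)\right) - 998119} = \frac{1}{\left(-150 - 1436\right) - 998119} = \frac{1}{-1586 - 998119} = \frac{1}{-999705} = - \frac{1}{999705}$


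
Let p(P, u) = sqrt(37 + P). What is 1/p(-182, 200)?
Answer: -I*sqrt(145)/145 ≈ -0.083045*I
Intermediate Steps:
1/p(-182, 200) = 1/(sqrt(37 - 182)) = 1/(sqrt(-145)) = 1/(I*sqrt(145)) = -I*sqrt(145)/145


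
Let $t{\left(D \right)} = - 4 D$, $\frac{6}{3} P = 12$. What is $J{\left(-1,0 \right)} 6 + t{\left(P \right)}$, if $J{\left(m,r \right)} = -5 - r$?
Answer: $-54$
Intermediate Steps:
$P = 6$ ($P = \frac{1}{2} \cdot 12 = 6$)
$J{\left(-1,0 \right)} 6 + t{\left(P \right)} = \left(-5 - 0\right) 6 - 24 = \left(-5 + 0\right) 6 - 24 = \left(-5\right) 6 - 24 = -30 - 24 = -54$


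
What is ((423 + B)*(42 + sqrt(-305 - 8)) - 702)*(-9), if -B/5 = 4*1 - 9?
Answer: -163026 - 4032*I*sqrt(313) ≈ -1.6303e+5 - 71333.0*I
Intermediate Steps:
B = 25 (B = -5*(4*1 - 9) = -5*(4 - 9) = -5*(-5) = 25)
((423 + B)*(42 + sqrt(-305 - 8)) - 702)*(-9) = ((423 + 25)*(42 + sqrt(-305 - 8)) - 702)*(-9) = (448*(42 + sqrt(-313)) - 702)*(-9) = (448*(42 + I*sqrt(313)) - 702)*(-9) = ((18816 + 448*I*sqrt(313)) - 702)*(-9) = (18114 + 448*I*sqrt(313))*(-9) = -163026 - 4032*I*sqrt(313)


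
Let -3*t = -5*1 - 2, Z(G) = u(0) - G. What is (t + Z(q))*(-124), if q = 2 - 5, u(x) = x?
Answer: -1984/3 ≈ -661.33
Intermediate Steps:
q = -3
Z(G) = -G (Z(G) = 0 - G = -G)
t = 7/3 (t = -(-5*1 - 2)/3 = -(-5 - 2)/3 = -⅓*(-7) = 7/3 ≈ 2.3333)
(t + Z(q))*(-124) = (7/3 - 1*(-3))*(-124) = (7/3 + 3)*(-124) = (16/3)*(-124) = -1984/3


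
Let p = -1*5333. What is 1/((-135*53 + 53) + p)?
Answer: -1/12435 ≈ -8.0418e-5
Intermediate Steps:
p = -5333
1/((-135*53 + 53) + p) = 1/((-135*53 + 53) - 5333) = 1/((-7155 + 53) - 5333) = 1/(-7102 - 5333) = 1/(-12435) = -1/12435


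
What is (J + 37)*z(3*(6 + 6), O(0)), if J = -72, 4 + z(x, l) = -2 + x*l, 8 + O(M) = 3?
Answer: 6510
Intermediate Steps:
O(M) = -5 (O(M) = -8 + 3 = -5)
z(x, l) = -6 + l*x (z(x, l) = -4 + (-2 + x*l) = -4 + (-2 + l*x) = -6 + l*x)
(J + 37)*z(3*(6 + 6), O(0)) = (-72 + 37)*(-6 - 15*(6 + 6)) = -35*(-6 - 15*12) = -35*(-6 - 5*36) = -35*(-6 - 180) = -35*(-186) = 6510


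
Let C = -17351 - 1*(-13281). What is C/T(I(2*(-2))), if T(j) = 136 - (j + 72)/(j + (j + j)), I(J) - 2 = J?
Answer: -12210/443 ≈ -27.562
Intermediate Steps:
I(J) = 2 + J
T(j) = 136 - (72 + j)/(3*j) (T(j) = 136 - (72 + j)/(j + 2*j) = 136 - (72 + j)/(3*j))
C = -4070 (C = -17351 + 13281 = -4070)
C/T(I(2*(-2))) = -4070/(407/3 - 24/(2 + 2*(-2))) = -4070/(407/3 - 24/(2 - 4)) = -4070/(407/3 - 24/(-2)) = -4070/(407/3 - 24*(-½)) = -4070/(407/3 + 12) = -4070/443/3 = -4070*3/443 = -12210/443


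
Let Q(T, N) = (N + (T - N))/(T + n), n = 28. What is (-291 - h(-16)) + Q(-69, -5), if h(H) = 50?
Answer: -13912/41 ≈ -339.32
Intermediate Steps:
Q(T, N) = T/(28 + T) (Q(T, N) = (N + (T - N))/(T + 28) = T/(28 + T))
(-291 - h(-16)) + Q(-69, -5) = (-291 - 1*50) - 69/(28 - 69) = (-291 - 50) - 69/(-41) = -341 - 69*(-1/41) = -341 + 69/41 = -13912/41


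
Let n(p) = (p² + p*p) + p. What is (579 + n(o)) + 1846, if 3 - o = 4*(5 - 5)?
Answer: 2446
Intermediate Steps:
o = 3 (o = 3 - 4*(5 - 5) = 3 - 4*0 = 3 - 1*0 = 3 + 0 = 3)
n(p) = p + 2*p² (n(p) = (p² + p²) + p = 2*p² + p = p + 2*p²)
(579 + n(o)) + 1846 = (579 + 3*(1 + 2*3)) + 1846 = (579 + 3*(1 + 6)) + 1846 = (579 + 3*7) + 1846 = (579 + 21) + 1846 = 600 + 1846 = 2446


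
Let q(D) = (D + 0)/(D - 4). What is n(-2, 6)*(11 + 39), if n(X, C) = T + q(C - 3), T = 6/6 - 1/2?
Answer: -125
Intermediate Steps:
q(D) = D/(-4 + D)
T = ½ (T = 6*(⅙) - 1*½ = 1 - ½ = ½ ≈ 0.50000)
n(X, C) = ½ + (-3 + C)/(-7 + C) (n(X, C) = ½ + (C - 3)/(-4 + (C - 3)) = ½ + (-3 + C)/(-4 + (-3 + C)) = ½ + (-3 + C)/(-7 + C))
n(-2, 6)*(11 + 39) = ((-13 + 3*6)/(2*(-7 + 6)))*(11 + 39) = ((½)*(-13 + 18)/(-1))*50 = ((½)*(-1)*5)*50 = -5/2*50 = -125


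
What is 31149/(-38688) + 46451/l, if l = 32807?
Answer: 258397015/423079072 ≈ 0.61075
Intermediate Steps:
31149/(-38688) + 46451/l = 31149/(-38688) + 46451/32807 = 31149*(-1/38688) + 46451*(1/32807) = -10383/12896 + 46451/32807 = 258397015/423079072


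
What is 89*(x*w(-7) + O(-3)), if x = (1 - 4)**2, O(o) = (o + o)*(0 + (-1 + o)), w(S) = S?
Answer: -3471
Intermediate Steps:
O(o) = 2*o*(-1 + o) (O(o) = (2*o)*(-1 + o) = 2*o*(-1 + o))
x = 9 (x = (-3)**2 = 9)
89*(x*w(-7) + O(-3)) = 89*(9*(-7) + 2*(-3)*(-1 - 3)) = 89*(-63 + 2*(-3)*(-4)) = 89*(-63 + 24) = 89*(-39) = -3471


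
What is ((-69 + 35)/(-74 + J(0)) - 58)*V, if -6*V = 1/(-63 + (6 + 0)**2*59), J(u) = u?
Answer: 2129/457542 ≈ 0.0046531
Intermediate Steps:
V = -1/12366 (V = -1/(6*(-63 + (6 + 0)**2*59)) = -1/(6*(-63 + 6**2*59)) = -1/(6*(-63 + 36*59)) = -1/(6*(-63 + 2124)) = -1/6/2061 = -1/6*1/2061 = -1/12366 ≈ -8.0867e-5)
((-69 + 35)/(-74 + J(0)) - 58)*V = ((-69 + 35)/(-74 + 0) - 58)*(-1/12366) = (-34/(-74) - 58)*(-1/12366) = (-34*(-1/74) - 58)*(-1/12366) = (17/37 - 58)*(-1/12366) = -2129/37*(-1/12366) = 2129/457542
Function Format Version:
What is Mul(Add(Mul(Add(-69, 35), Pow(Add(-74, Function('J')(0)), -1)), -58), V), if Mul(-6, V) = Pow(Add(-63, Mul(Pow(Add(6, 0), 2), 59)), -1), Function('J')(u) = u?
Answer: Rational(2129, 457542) ≈ 0.0046531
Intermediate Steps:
V = Rational(-1, 12366) (V = Mul(Rational(-1, 6), Pow(Add(-63, Mul(Pow(Add(6, 0), 2), 59)), -1)) = Mul(Rational(-1, 6), Pow(Add(-63, Mul(Pow(6, 2), 59)), -1)) = Mul(Rational(-1, 6), Pow(Add(-63, Mul(36, 59)), -1)) = Mul(Rational(-1, 6), Pow(Add(-63, 2124), -1)) = Mul(Rational(-1, 6), Pow(2061, -1)) = Mul(Rational(-1, 6), Rational(1, 2061)) = Rational(-1, 12366) ≈ -8.0867e-5)
Mul(Add(Mul(Add(-69, 35), Pow(Add(-74, Function('J')(0)), -1)), -58), V) = Mul(Add(Mul(Add(-69, 35), Pow(Add(-74, 0), -1)), -58), Rational(-1, 12366)) = Mul(Add(Mul(-34, Pow(-74, -1)), -58), Rational(-1, 12366)) = Mul(Add(Mul(-34, Rational(-1, 74)), -58), Rational(-1, 12366)) = Mul(Add(Rational(17, 37), -58), Rational(-1, 12366)) = Mul(Rational(-2129, 37), Rational(-1, 12366)) = Rational(2129, 457542)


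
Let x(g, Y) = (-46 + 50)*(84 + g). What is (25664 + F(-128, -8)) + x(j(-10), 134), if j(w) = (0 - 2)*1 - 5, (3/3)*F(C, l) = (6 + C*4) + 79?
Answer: 25545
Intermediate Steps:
F(C, l) = 85 + 4*C (F(C, l) = (6 + C*4) + 79 = (6 + 4*C) + 79 = 85 + 4*C)
j(w) = -7 (j(w) = -2*1 - 5 = -2 - 5 = -7)
x(g, Y) = 336 + 4*g (x(g, Y) = 4*(84 + g) = 336 + 4*g)
(25664 + F(-128, -8)) + x(j(-10), 134) = (25664 + (85 + 4*(-128))) + (336 + 4*(-7)) = (25664 + (85 - 512)) + (336 - 28) = (25664 - 427) + 308 = 25237 + 308 = 25545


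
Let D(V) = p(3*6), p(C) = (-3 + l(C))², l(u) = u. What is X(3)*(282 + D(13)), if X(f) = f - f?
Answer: 0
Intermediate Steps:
X(f) = 0
p(C) = (-3 + C)²
D(V) = 225 (D(V) = (-3 + 3*6)² = (-3 + 18)² = 15² = 225)
X(3)*(282 + D(13)) = 0*(282 + 225) = 0*507 = 0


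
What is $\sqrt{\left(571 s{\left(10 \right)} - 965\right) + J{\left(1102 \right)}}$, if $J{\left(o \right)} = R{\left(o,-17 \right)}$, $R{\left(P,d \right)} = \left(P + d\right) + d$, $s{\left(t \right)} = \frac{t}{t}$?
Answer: $\sqrt{674} \approx 25.962$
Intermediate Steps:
$s{\left(t \right)} = 1$
$R{\left(P,d \right)} = P + 2 d$
$J{\left(o \right)} = -34 + o$ ($J{\left(o \right)} = o + 2 \left(-17\right) = o - 34 = -34 + o$)
$\sqrt{\left(571 s{\left(10 \right)} - 965\right) + J{\left(1102 \right)}} = \sqrt{\left(571 \cdot 1 - 965\right) + \left(-34 + 1102\right)} = \sqrt{\left(571 - 965\right) + 1068} = \sqrt{-394 + 1068} = \sqrt{674}$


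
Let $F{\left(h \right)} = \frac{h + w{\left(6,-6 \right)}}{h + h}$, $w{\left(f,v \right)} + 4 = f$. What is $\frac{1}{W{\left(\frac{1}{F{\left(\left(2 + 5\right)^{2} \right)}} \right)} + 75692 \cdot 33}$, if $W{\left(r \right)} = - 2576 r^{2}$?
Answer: $\frac{2601}{6472131532} \approx 4.0188 \cdot 10^{-7}$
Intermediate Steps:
$w{\left(f,v \right)} = -4 + f$
$F{\left(h \right)} = \frac{2 + h}{2 h}$ ($F{\left(h \right)} = \frac{h + \left(-4 + 6\right)}{h + h} = \frac{h + 2}{2 h} = \left(2 + h\right) \frac{1}{2 h} = \frac{2 + h}{2 h}$)
$\frac{1}{W{\left(\frac{1}{F{\left(\left(2 + 5\right)^{2} \right)}} \right)} + 75692 \cdot 33} = \frac{1}{- 2576 \left(\frac{1}{\frac{1}{2} \frac{1}{\left(2 + 5\right)^{2}} \left(2 + \left(2 + 5\right)^{2}\right)}\right)^{2} + 75692 \cdot 33} = \frac{1}{- 2576 \left(\frac{1}{\frac{1}{2} \frac{1}{7^{2}} \left(2 + 7^{2}\right)}\right)^{2} + 2497836} = \frac{1}{- 2576 \left(\frac{1}{\frac{1}{2} \cdot \frac{1}{49} \left(2 + 49\right)}\right)^{2} + 2497836} = \frac{1}{- 2576 \left(\frac{1}{\frac{1}{2} \cdot \frac{1}{49} \cdot 51}\right)^{2} + 2497836} = \frac{1}{- 2576 \left(\frac{1}{\frac{51}{98}}\right)^{2} + 2497836} = \frac{1}{- 2576 \left(\frac{98}{51}\right)^{2} + 2497836} = \frac{1}{\left(-2576\right) \frac{9604}{2601} + 2497836} = \frac{1}{- \frac{24739904}{2601} + 2497836} = \frac{1}{\frac{6472131532}{2601}} = \frac{2601}{6472131532}$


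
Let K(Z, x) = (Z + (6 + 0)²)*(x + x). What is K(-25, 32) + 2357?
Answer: 3061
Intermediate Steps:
K(Z, x) = 2*x*(36 + Z) (K(Z, x) = (Z + 6²)*(2*x) = (Z + 36)*(2*x) = (36 + Z)*(2*x) = 2*x*(36 + Z))
K(-25, 32) + 2357 = 2*32*(36 - 25) + 2357 = 2*32*11 + 2357 = 704 + 2357 = 3061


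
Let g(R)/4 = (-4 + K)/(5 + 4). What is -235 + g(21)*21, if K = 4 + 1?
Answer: -677/3 ≈ -225.67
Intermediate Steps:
K = 5
g(R) = 4/9 (g(R) = 4*((-4 + 5)/(5 + 4)) = 4*(1/9) = 4/9)
-235 + g(21)*21 = -235 + (4/9)*21 = -235 + 28/3 = -677/3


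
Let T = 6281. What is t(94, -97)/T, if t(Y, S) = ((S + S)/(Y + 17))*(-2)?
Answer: 388/697191 ≈ 0.00055652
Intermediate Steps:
t(Y, S) = -4*S/(17 + Y) (t(Y, S) = ((2*S)/(17 + Y))*(-2) = (2*S/(17 + Y))*(-2) = -4*S/(17 + Y))
t(94, -97)/T = -4*(-97)/(17 + 94)/6281 = -4*(-97)/111*(1/6281) = -4*(-97)*1/111*(1/6281) = (388/111)*(1/6281) = 388/697191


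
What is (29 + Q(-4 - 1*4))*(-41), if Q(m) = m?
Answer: -861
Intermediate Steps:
(29 + Q(-4 - 1*4))*(-41) = (29 + (-4 - 1*4))*(-41) = (29 + (-4 - 4))*(-41) = (29 - 8)*(-41) = 21*(-41) = -861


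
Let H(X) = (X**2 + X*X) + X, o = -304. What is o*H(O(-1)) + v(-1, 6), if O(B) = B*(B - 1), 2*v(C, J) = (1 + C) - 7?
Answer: -6087/2 ≈ -3043.5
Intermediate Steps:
v(C, J) = -3 + C/2 (v(C, J) = ((1 + C) - 7)/2 = (-6 + C)/2 = -3 + C/2)
O(B) = B*(-1 + B)
H(X) = X + 2*X**2 (H(X) = (X**2 + X**2) + X = 2*X**2 + X = X + 2*X**2)
o*H(O(-1)) + v(-1, 6) = -304*(-(-1 - 1))*(1 + 2*(-(-1 - 1))) + (-3 + (1/2)*(-1)) = -304*(-1*(-2))*(1 + 2*(-1*(-2))) + (-3 - 1/2) = -608*(1 + 2*2) - 7/2 = -608*(1 + 4) - 7/2 = -608*5 - 7/2 = -304*10 - 7/2 = -3040 - 7/2 = -6087/2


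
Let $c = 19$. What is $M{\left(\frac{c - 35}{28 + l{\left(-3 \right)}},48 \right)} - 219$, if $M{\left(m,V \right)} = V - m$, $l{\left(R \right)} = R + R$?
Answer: $- \frac{1873}{11} \approx -170.27$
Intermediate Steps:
$l{\left(R \right)} = 2 R$
$M{\left(\frac{c - 35}{28 + l{\left(-3 \right)}},48 \right)} - 219 = \left(48 - \frac{19 - 35}{28 + 2 \left(-3\right)}\right) - 219 = \left(48 - - \frac{16}{28 - 6}\right) - 219 = \left(48 - - \frac{16}{22}\right) - 219 = \left(48 - \left(-16\right) \frac{1}{22}\right) - 219 = \left(48 - - \frac{8}{11}\right) - 219 = \left(48 + \frac{8}{11}\right) - 219 = \frac{536}{11} - 219 = - \frac{1873}{11}$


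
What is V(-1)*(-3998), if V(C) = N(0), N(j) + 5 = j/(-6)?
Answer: 19990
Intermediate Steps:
N(j) = -5 - j/6 (N(j) = -5 + j/(-6) = -5 + j*(-⅙) = -5 - j/6)
V(C) = -5 (V(C) = -5 - ⅙*0 = -5 + 0 = -5)
V(-1)*(-3998) = -5*(-3998) = 19990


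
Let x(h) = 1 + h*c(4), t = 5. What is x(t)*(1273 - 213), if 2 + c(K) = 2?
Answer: 1060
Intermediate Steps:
c(K) = 0 (c(K) = -2 + 2 = 0)
x(h) = 1 (x(h) = 1 + h*0 = 1 + 0 = 1)
x(t)*(1273 - 213) = 1*(1273 - 213) = 1*1060 = 1060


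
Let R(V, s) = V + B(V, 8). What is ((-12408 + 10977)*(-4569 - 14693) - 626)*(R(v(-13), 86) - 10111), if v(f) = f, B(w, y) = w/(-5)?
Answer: -1394895720672/5 ≈ -2.7898e+11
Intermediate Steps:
B(w, y) = -w/5 (B(w, y) = w*(-⅕) = -w/5)
R(V, s) = 4*V/5 (R(V, s) = V - V/5 = 4*V/5)
((-12408 + 10977)*(-4569 - 14693) - 626)*(R(v(-13), 86) - 10111) = ((-12408 + 10977)*(-4569 - 14693) - 626)*((⅘)*(-13) - 10111) = (-1431*(-19262) - 626)*(-52/5 - 10111) = (27563922 - 626)*(-50607/5) = 27563296*(-50607/5) = -1394895720672/5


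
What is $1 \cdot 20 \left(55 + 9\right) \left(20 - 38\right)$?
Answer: $-23040$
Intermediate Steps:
$1 \cdot 20 \left(55 + 9\right) \left(20 - 38\right) = 20 \cdot 64 \left(-18\right) = 20 \left(-1152\right) = -23040$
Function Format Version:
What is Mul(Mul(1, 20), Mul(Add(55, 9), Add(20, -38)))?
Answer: -23040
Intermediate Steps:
Mul(Mul(1, 20), Mul(Add(55, 9), Add(20, -38))) = Mul(20, Mul(64, -18)) = Mul(20, -1152) = -23040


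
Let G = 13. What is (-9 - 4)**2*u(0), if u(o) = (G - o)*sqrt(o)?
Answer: 0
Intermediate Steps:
u(o) = sqrt(o)*(13 - o) (u(o) = (13 - o)*sqrt(o) = sqrt(o)*(13 - o))
(-9 - 4)**2*u(0) = (-9 - 4)**2*(sqrt(0)*(13 - 1*0)) = (-13)**2*(0*(13 + 0)) = 169*(0*13) = 169*0 = 0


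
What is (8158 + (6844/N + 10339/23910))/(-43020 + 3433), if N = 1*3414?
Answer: -37007011017/179524273910 ≈ -0.20614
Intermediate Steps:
N = 3414
(8158 + (6844/N + 10339/23910))/(-43020 + 3433) = (8158 + (6844/3414 + 10339/23910))/(-43020 + 3433) = (8158 + (6844*(1/3414) + 10339*(1/23910)))/(-39587) = (8158 + (3422/1707 + 10339/23910))*(-1/39587) = (8158 + 11052077/4534930)*(-1/39587) = (37007011017/4534930)*(-1/39587) = -37007011017/179524273910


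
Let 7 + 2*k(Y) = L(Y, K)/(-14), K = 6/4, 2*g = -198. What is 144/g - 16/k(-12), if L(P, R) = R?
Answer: 6672/2189 ≈ 3.0480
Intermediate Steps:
g = -99 (g = (½)*(-198) = -99)
K = 3/2 (K = 6*(¼) = 3/2 ≈ 1.5000)
k(Y) = -199/56 (k(Y) = -7/2 + ((3/2)/(-14))/2 = -7/2 + ((3/2)*(-1/14))/2 = -7/2 + (½)*(-3/28) = -7/2 - 3/56 = -199/56)
144/g - 16/k(-12) = 144/(-99) - 16/(-199/56) = 144*(-1/99) - 16*(-56/199) = -16/11 + 896/199 = 6672/2189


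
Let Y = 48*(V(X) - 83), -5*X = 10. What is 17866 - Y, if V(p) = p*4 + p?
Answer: 22330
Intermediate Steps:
X = -2 (X = -1/5*10 = -2)
V(p) = 5*p (V(p) = 4*p + p = 5*p)
Y = -4464 (Y = 48*(5*(-2) - 83) = 48*(-10 - 83) = 48*(-93) = -4464)
17866 - Y = 17866 - 1*(-4464) = 17866 + 4464 = 22330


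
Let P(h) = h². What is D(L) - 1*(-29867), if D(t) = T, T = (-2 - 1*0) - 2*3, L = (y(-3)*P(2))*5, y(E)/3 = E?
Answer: 29859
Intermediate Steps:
y(E) = 3*E
L = -180 (L = ((3*(-3))*2²)*5 = -9*4*5 = -36*5 = -180)
T = -8 (T = (-2 + 0) - 6 = -2 - 6 = -8)
D(t) = -8
D(L) - 1*(-29867) = -8 - 1*(-29867) = -8 + 29867 = 29859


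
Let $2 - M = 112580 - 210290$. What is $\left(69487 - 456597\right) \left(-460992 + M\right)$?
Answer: $140629320800$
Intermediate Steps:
$M = 97712$ ($M = 2 - \left(112580 - 210290\right) = 2 - -97710 = 2 + 97710 = 97712$)
$\left(69487 - 456597\right) \left(-460992 + M\right) = \left(69487 - 456597\right) \left(-460992 + 97712\right) = \left(-387110\right) \left(-363280\right) = 140629320800$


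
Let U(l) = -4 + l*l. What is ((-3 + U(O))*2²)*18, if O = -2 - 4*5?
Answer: 34344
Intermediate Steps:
O = -22 (O = -2 - 20 = -22)
U(l) = -4 + l²
((-3 + U(O))*2²)*18 = ((-3 + (-4 + (-22)²))*2²)*18 = ((-3 + (-4 + 484))*4)*18 = ((-3 + 480)*4)*18 = (477*4)*18 = 1908*18 = 34344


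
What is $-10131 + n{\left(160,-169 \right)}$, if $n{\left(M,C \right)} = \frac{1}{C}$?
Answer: $- \frac{1712140}{169} \approx -10131.0$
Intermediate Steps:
$-10131 + n{\left(160,-169 \right)} = -10131 + \frac{1}{-169} = -10131 - \frac{1}{169} = - \frac{1712140}{169}$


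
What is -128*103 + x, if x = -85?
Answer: -13269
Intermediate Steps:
-128*103 + x = -128*103 - 85 = -13184 - 85 = -13269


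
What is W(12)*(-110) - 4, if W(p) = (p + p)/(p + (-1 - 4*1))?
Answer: -2668/7 ≈ -381.14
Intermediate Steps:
W(p) = 2*p/(-5 + p) (W(p) = (2*p)/(p + (-1 - 4)) = (2*p)/(p - 5) = (2*p)/(-5 + p) = 2*p/(-5 + p))
W(12)*(-110) - 4 = (2*12/(-5 + 12))*(-110) - 4 = (2*12/7)*(-110) - 4 = (2*12*(⅐))*(-110) - 4 = (24/7)*(-110) - 4 = -2640/7 - 4 = -2668/7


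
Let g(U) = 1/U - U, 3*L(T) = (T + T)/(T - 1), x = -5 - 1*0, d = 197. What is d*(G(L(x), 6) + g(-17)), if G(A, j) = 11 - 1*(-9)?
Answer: 123716/17 ≈ 7277.4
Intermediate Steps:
x = -5 (x = -5 + 0 = -5)
L(T) = 2*T/(3*(-1 + T)) (L(T) = ((T + T)/(T - 1))/3 = ((2*T)/(-1 + T))/3 = (2*T/(-1 + T))/3 = 2*T/(3*(-1 + T)))
G(A, j) = 20 (G(A, j) = 11 + 9 = 20)
d*(G(L(x), 6) + g(-17)) = 197*(20 + (1/(-17) - 1*(-17))) = 197*(20 + (-1/17 + 17)) = 197*(20 + 288/17) = 197*(628/17) = 123716/17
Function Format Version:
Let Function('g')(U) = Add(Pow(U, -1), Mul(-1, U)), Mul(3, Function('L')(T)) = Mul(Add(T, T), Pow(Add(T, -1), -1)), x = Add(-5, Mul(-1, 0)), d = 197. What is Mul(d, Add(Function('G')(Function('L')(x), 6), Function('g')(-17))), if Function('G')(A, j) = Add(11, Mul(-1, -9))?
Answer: Rational(123716, 17) ≈ 7277.4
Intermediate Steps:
x = -5 (x = Add(-5, 0) = -5)
Function('L')(T) = Mul(Rational(2, 3), T, Pow(Add(-1, T), -1)) (Function('L')(T) = Mul(Rational(1, 3), Mul(Add(T, T), Pow(Add(T, -1), -1))) = Mul(Rational(1, 3), Mul(Mul(2, T), Pow(Add(-1, T), -1))) = Mul(Rational(1, 3), Mul(2, T, Pow(Add(-1, T), -1))) = Mul(Rational(2, 3), T, Pow(Add(-1, T), -1)))
Function('G')(A, j) = 20 (Function('G')(A, j) = Add(11, 9) = 20)
Mul(d, Add(Function('G')(Function('L')(x), 6), Function('g')(-17))) = Mul(197, Add(20, Add(Pow(-17, -1), Mul(-1, -17)))) = Mul(197, Add(20, Add(Rational(-1, 17), 17))) = Mul(197, Add(20, Rational(288, 17))) = Mul(197, Rational(628, 17)) = Rational(123716, 17)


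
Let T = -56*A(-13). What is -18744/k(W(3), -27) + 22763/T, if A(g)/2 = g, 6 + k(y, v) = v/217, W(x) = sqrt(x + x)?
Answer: 152627085/49616 ≈ 3076.2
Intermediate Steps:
W(x) = sqrt(2)*sqrt(x) (W(x) = sqrt(2*x) = sqrt(2)*sqrt(x))
k(y, v) = -6 + v/217
A(g) = 2*g
T = 1456 (T = -112*(-13) = -56*(-26) = 1456)
-18744/k(W(3), -27) + 22763/T = -18744/(-6 + (1/217)*(-27)) + 22763/1456 = -18744/(-6 - 27/217) + 22763*(1/1456) = -18744/(-1329/217) + 1751/112 = -18744*(-217/1329) + 1751/112 = 1355816/443 + 1751/112 = 152627085/49616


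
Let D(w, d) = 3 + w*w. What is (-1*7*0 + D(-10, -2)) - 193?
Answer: -90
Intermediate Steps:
D(w, d) = 3 + w²
(-1*7*0 + D(-10, -2)) - 193 = (-1*7*0 + (3 + (-10)²)) - 193 = (-7*0 + (3 + 100)) - 193 = (0 + 103) - 193 = 103 - 193 = -90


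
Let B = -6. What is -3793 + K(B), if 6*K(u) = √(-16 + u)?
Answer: -3793 + I*√22/6 ≈ -3793.0 + 0.78174*I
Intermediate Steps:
K(u) = √(-16 + u)/6
-3793 + K(B) = -3793 + √(-16 - 6)/6 = -3793 + √(-22)/6 = -3793 + (I*√22)/6 = -3793 + I*√22/6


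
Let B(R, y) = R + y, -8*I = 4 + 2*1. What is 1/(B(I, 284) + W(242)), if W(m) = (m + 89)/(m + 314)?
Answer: 278/78909 ≈ 0.0035230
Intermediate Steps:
I = -¾ (I = -(4 + 2*1)/8 = -(4 + 2)/8 = -⅛*6 = -¾ ≈ -0.75000)
W(m) = (89 + m)/(314 + m)
1/(B(I, 284) + W(242)) = 1/((-¾ + 284) + (89 + 242)/(314 + 242)) = 1/(1133/4 + 331/556) = 1/(78909/278) = 278/78909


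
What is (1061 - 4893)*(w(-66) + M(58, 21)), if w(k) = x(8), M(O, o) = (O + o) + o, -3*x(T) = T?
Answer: -1118944/3 ≈ -3.7298e+5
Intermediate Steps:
x(T) = -T/3
M(O, o) = O + 2*o
w(k) = -8/3 (w(k) = -⅓*8 = -8/3)
(1061 - 4893)*(w(-66) + M(58, 21)) = (1061 - 4893)*(-8/3 + (58 + 2*21)) = -3832*(-8/3 + (58 + 42)) = -3832*(-8/3 + 100) = -3832*292/3 = -1118944/3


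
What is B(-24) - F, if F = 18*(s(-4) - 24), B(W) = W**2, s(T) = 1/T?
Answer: 2025/2 ≈ 1012.5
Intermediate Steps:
s(T) = 1/T
F = -873/2 (F = 18*(1/(-4) - 24) = 18*(-1/4 - 24) = 18*(-97/4) = -873/2 ≈ -436.50)
B(-24) - F = (-24)**2 - 1*(-873/2) = 576 + 873/2 = 2025/2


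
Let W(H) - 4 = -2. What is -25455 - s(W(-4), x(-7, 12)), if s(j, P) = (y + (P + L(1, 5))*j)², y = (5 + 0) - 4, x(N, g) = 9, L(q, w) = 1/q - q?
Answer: -25816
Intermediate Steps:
W(H) = 2 (W(H) = 4 - 2 = 2)
y = 1 (y = 5 - 4 = 1)
s(j, P) = (1 + P*j)² (s(j, P) = (1 + (P + (1/1 - 1*1))*j)² = (1 + (P + (1 - 1))*j)² = (1 + (P + 0)*j)² = (1 + P*j)²)
-25455 - s(W(-4), x(-7, 12)) = -25455 - (1 + 9*2)² = -25455 - (1 + 18)² = -25455 - 1*19² = -25455 - 1*361 = -25455 - 361 = -25816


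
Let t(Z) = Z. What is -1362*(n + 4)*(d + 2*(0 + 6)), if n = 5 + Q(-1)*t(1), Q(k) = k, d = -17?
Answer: 54480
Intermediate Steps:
n = 4 (n = 5 - 1*1 = 5 - 1 = 4)
-1362*(n + 4)*(d + 2*(0 + 6)) = -1362*(4 + 4)*(-17 + 2*(0 + 6)) = -10896*(-17 + 2*6) = -10896*(-17 + 12) = -10896*(-5) = -1362*(-40) = 54480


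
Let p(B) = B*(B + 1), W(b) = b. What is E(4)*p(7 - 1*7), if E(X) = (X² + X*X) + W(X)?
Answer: 0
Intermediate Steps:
p(B) = B*(1 + B)
E(X) = X + 2*X² (E(X) = (X² + X*X) + X = (X² + X²) + X = 2*X² + X = X + 2*X²)
E(4)*p(7 - 1*7) = (4*(1 + 2*4))*((7 - 1*7)*(1 + (7 - 1*7))) = (4*(1 + 8))*((7 - 7)*(1 + (7 - 7))) = (4*9)*(0*(1 + 0)) = 36*(0*1) = 36*0 = 0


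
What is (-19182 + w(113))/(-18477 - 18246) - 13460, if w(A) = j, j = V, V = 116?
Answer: -494272514/36723 ≈ -13459.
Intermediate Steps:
j = 116
w(A) = 116
(-19182 + w(113))/(-18477 - 18246) - 13460 = (-19182 + 116)/(-18477 - 18246) - 13460 = -19066/(-36723) - 13460 = -19066*(-1/36723) - 13460 = 19066/36723 - 13460 = -494272514/36723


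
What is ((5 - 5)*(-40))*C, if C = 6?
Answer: 0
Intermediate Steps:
((5 - 5)*(-40))*C = ((5 - 5)*(-40))*6 = (0*(-40))*6 = 0*6 = 0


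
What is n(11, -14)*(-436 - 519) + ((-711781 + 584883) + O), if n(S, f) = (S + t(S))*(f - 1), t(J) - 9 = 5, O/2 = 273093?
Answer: 777413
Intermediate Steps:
O = 546186 (O = 2*273093 = 546186)
t(J) = 14 (t(J) = 9 + 5 = 14)
n(S, f) = (-1 + f)*(14 + S) (n(S, f) = (S + 14)*(f - 1) = (14 + S)*(-1 + f) = (-1 + f)*(14 + S))
n(11, -14)*(-436 - 519) + ((-711781 + 584883) + O) = (-14 - 1*11 + 14*(-14) + 11*(-14))*(-436 - 519) + ((-711781 + 584883) + 546186) = (-14 - 11 - 196 - 154)*(-955) + (-126898 + 546186) = -375*(-955) + 419288 = 358125 + 419288 = 777413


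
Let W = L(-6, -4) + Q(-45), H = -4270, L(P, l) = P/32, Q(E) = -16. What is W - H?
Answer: 68061/16 ≈ 4253.8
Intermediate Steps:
L(P, l) = P/32 (L(P, l) = P*(1/32) = P/32)
W = -259/16 (W = (1/32)*(-6) - 16 = -3/16 - 16 = -259/16 ≈ -16.188)
W - H = -259/16 - 1*(-4270) = -259/16 + 4270 = 68061/16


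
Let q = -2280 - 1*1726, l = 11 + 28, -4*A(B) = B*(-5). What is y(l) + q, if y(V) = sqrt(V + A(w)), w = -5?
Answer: -4006 + sqrt(131)/2 ≈ -4000.3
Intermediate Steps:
A(B) = 5*B/4 (A(B) = -B*(-5)/4 = -(-5)*B/4 = 5*B/4)
l = 39
y(V) = sqrt(-25/4 + V) (y(V) = sqrt(V + (5/4)*(-5)) = sqrt(V - 25/4) = sqrt(-25/4 + V))
q = -4006 (q = -2280 - 1726 = -4006)
y(l) + q = sqrt(-25 + 4*39)/2 - 4006 = sqrt(-25 + 156)/2 - 4006 = sqrt(131)/2 - 4006 = -4006 + sqrt(131)/2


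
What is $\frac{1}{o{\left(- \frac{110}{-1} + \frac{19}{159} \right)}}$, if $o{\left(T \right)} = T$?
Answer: $\frac{159}{17509} \approx 0.009081$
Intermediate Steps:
$\frac{1}{o{\left(- \frac{110}{-1} + \frac{19}{159} \right)}} = \frac{1}{- \frac{110}{-1} + \frac{19}{159}} = \frac{1}{\left(-110\right) \left(-1\right) + 19 \cdot \frac{1}{159}} = \frac{1}{110 + \frac{19}{159}} = \frac{1}{\frac{17509}{159}} = \frac{159}{17509}$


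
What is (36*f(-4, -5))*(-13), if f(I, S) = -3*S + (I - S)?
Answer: -7488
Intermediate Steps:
f(I, S) = I - 4*S
(36*f(-4, -5))*(-13) = (36*(-4 - 4*(-5)))*(-13) = (36*(-4 + 20))*(-13) = (36*16)*(-13) = 576*(-13) = -7488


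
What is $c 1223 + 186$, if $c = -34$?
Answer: $-41396$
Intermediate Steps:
$c 1223 + 186 = \left(-34\right) 1223 + 186 = -41582 + 186 = -41396$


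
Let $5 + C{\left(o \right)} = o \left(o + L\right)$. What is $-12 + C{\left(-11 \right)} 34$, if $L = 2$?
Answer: $3184$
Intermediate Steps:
$C{\left(o \right)} = -5 + o \left(2 + o\right)$ ($C{\left(o \right)} = -5 + o \left(o + 2\right) = -5 + o \left(2 + o\right)$)
$-12 + C{\left(-11 \right)} 34 = -12 + \left(-5 + \left(-11\right)^{2} + 2 \left(-11\right)\right) 34 = -12 + \left(-5 + 121 - 22\right) 34 = -12 + 94 \cdot 34 = -12 + 3196 = 3184$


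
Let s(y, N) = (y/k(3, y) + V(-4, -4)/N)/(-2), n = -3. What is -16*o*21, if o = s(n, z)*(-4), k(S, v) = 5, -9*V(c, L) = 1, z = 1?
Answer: 7168/15 ≈ 477.87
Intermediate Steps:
V(c, L) = -1/9 (V(c, L) = -1/9*1 = -1/9)
s(y, N) = -y/10 + 1/(18*N) (s(y, N) = (y/5 - 1/(9*N))/(-2) = (y*(1/5) - 1/(9*N))*(-1/2) = (y/5 - 1/(9*N))*(-1/2) = (-1/(9*N) + y/5)*(-1/2) = -y/10 + 1/(18*N))
o = -64/45 (o = (-1/10*(-3) + (1/18)/1)*(-4) = (3/10 + (1/18)*1)*(-4) = (3/10 + 1/18)*(-4) = (16/45)*(-4) = -64/45 ≈ -1.4222)
-16*o*21 = -16*(-64/45)*21 = (1024/45)*21 = 7168/15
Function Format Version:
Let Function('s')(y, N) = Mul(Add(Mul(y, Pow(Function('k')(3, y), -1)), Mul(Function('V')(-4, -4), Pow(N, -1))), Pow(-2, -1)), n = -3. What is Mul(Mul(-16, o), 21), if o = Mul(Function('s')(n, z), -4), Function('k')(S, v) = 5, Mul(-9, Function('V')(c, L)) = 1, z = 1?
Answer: Rational(7168, 15) ≈ 477.87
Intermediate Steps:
Function('V')(c, L) = Rational(-1, 9) (Function('V')(c, L) = Mul(Rational(-1, 9), 1) = Rational(-1, 9))
Function('s')(y, N) = Add(Mul(Rational(-1, 10), y), Mul(Rational(1, 18), Pow(N, -1))) (Function('s')(y, N) = Mul(Add(Mul(y, Pow(5, -1)), Mul(Rational(-1, 9), Pow(N, -1))), Pow(-2, -1)) = Mul(Add(Mul(y, Rational(1, 5)), Mul(Rational(-1, 9), Pow(N, -1))), Rational(-1, 2)) = Mul(Add(Mul(Rational(1, 5), y), Mul(Rational(-1, 9), Pow(N, -1))), Rational(-1, 2)) = Mul(Add(Mul(Rational(-1, 9), Pow(N, -1)), Mul(Rational(1, 5), y)), Rational(-1, 2)) = Add(Mul(Rational(-1, 10), y), Mul(Rational(1, 18), Pow(N, -1))))
o = Rational(-64, 45) (o = Mul(Add(Mul(Rational(-1, 10), -3), Mul(Rational(1, 18), Pow(1, -1))), -4) = Mul(Add(Rational(3, 10), Mul(Rational(1, 18), 1)), -4) = Mul(Add(Rational(3, 10), Rational(1, 18)), -4) = Mul(Rational(16, 45), -4) = Rational(-64, 45) ≈ -1.4222)
Mul(Mul(-16, o), 21) = Mul(Mul(-16, Rational(-64, 45)), 21) = Mul(Rational(1024, 45), 21) = Rational(7168, 15)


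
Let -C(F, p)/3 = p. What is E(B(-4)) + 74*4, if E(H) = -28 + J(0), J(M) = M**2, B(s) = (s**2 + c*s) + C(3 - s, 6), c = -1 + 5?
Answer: 268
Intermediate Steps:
c = 4
C(F, p) = -3*p
B(s) = -18 + s**2 + 4*s (B(s) = (s**2 + 4*s) - 3*6 = (s**2 + 4*s) - 18 = -18 + s**2 + 4*s)
E(H) = -28 (E(H) = -28 + 0**2 = -28 + 0 = -28)
E(B(-4)) + 74*4 = -28 + 74*4 = -28 + 296 = 268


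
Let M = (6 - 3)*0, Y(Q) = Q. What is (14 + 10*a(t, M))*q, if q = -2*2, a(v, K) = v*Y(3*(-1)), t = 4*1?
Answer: 424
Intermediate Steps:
t = 4
M = 0 (M = 3*0 = 0)
a(v, K) = -3*v (a(v, K) = v*(3*(-1)) = v*(-3) = -3*v)
q = -4
(14 + 10*a(t, M))*q = (14 + 10*(-3*4))*(-4) = (14 + 10*(-12))*(-4) = (14 - 120)*(-4) = -106*(-4) = 424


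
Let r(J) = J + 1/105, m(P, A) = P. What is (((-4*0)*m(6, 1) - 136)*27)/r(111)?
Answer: -48195/1457 ≈ -33.078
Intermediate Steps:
r(J) = 1/105 + J (r(J) = J + 1/105 = 1/105 + J)
(((-4*0)*m(6, 1) - 136)*27)/r(111) = ((-4*0*6 - 136)*27)/(1/105 + 111) = ((0*6 - 136)*27)/(11656/105) = ((0 - 136)*27)*(105/11656) = -136*27*(105/11656) = -3672*105/11656 = -48195/1457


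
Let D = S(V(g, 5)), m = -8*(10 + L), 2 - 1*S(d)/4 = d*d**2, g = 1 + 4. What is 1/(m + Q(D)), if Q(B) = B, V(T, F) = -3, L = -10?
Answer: 1/116 ≈ 0.0086207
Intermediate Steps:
g = 5
S(d) = 8 - 4*d**3 (S(d) = 8 - 4*d*d**2 = 8 - 4*d**3)
m = 0 (m = -8*(10 - 10) = -8*0 = 0)
D = 116 (D = 8 - 4*(-3)**3 = 8 - 4*(-27) = 8 + 108 = 116)
1/(m + Q(D)) = 1/(0 + 116) = 1/116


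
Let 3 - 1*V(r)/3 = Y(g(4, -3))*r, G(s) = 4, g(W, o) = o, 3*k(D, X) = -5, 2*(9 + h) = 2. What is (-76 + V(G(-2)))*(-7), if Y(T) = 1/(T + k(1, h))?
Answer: 451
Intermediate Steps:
h = -8 (h = -9 + (1/2)*2 = -9 + 1 = -8)
k(D, X) = -5/3 (k(D, X) = (1/3)*(-5) = -5/3)
Y(T) = 1/(-5/3 + T) (Y(T) = 1/(T - 5/3) = 1/(-5/3 + T))
V(r) = 9 + 9*r/14 (V(r) = 9 - 3*3/(-5 + 3*(-3))*r = 9 - 3*3/(-5 - 9)*r = 9 - 3*3/(-14)*r = 9 - 3*3*(-1/14)*r = 9 - (-9)*r/14 = 9 + 9*r/14)
(-76 + V(G(-2)))*(-7) = (-76 + (9 + (9/14)*4))*(-7) = (-76 + (9 + 18/7))*(-7) = (-76 + 81/7)*(-7) = -451/7*(-7) = 451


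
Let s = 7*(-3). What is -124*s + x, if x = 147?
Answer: 2751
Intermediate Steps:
s = -21
-124*s + x = -124*(-21) + 147 = 2604 + 147 = 2751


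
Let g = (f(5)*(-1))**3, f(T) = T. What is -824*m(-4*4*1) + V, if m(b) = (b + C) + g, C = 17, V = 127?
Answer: 102303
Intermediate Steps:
g = -125 (g = (5*(-1))**3 = (-5)**3 = -125)
m(b) = -108 + b (m(b) = (b + 17) - 125 = (17 + b) - 125 = -108 + b)
-824*m(-4*4*1) + V = -824*(-108 - 4*4*1) + 127 = -824*(-108 - 16*1) + 127 = -824*(-108 - 16) + 127 = -824*(-124) + 127 = 102176 + 127 = 102303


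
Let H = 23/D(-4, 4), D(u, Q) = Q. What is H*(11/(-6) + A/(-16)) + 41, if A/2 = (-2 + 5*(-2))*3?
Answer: 169/3 ≈ 56.333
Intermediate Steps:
A = -72 (A = 2*((-2 + 5*(-2))*3) = 2*((-2 - 10)*3) = 2*(-12*3) = 2*(-36) = -72)
H = 23/4 ≈ 5.7500
H*(11/(-6) + A/(-16)) + 41 = 23*(11/(-6) - 72/(-16))/4 + 41 = 23*(11*(-⅙) - 72*(-1/16))/4 + 41 = 23*(-11/6 + 9/2)/4 + 41 = (23/4)*(8/3) + 41 = 46/3 + 41 = 169/3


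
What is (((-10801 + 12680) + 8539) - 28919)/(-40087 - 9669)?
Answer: 2643/7108 ≈ 0.37183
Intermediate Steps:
(((-10801 + 12680) + 8539) - 28919)/(-40087 - 9669) = ((1879 + 8539) - 28919)/(-49756) = (10418 - 28919)*(-1/49756) = -18501*(-1/49756) = 2643/7108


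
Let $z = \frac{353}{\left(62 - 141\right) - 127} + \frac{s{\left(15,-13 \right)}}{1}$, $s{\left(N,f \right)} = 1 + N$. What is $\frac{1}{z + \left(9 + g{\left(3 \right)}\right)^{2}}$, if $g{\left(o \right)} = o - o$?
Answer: $\frac{206}{19629} \approx 0.010495$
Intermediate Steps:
$g{\left(o \right)} = 0$
$z = \frac{2943}{206}$ ($z = \frac{353}{\left(62 - 141\right) - 127} + \frac{1 + 15}{1} = \frac{353}{-79 - 127} + 16 \cdot 1 = \frac{353}{-206} + 16 = 353 \left(- \frac{1}{206}\right) + 16 = - \frac{353}{206} + 16 = \frac{2943}{206} \approx 14.286$)
$\frac{1}{z + \left(9 + g{\left(3 \right)}\right)^{2}} = \frac{1}{\frac{2943}{206} + \left(9 + 0\right)^{2}} = \frac{1}{\frac{2943}{206} + 9^{2}} = \frac{1}{\frac{2943}{206} + 81} = \frac{1}{\frac{19629}{206}} = \frac{206}{19629}$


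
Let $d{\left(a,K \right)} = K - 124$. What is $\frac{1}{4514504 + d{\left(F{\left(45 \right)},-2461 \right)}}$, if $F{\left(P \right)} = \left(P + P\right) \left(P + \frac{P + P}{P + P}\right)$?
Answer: $\frac{1}{4511919} \approx 2.2164 \cdot 10^{-7}$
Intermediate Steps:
$F{\left(P \right)} = 2 P \left(1 + P\right)$ ($F{\left(P \right)} = 2 P \left(P + \frac{2 P}{2 P}\right) = 2 P \left(P + 2 P \frac{1}{2 P}\right) = 2 P \left(P + 1\right) = 2 P \left(1 + P\right)$)
$d{\left(a,K \right)} = -124 + K$
$\frac{1}{4514504 + d{\left(F{\left(45 \right)},-2461 \right)}} = \frac{1}{4514504 - 2585} = \frac{1}{4511919}$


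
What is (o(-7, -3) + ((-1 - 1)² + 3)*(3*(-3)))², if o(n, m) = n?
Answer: 4900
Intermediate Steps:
(o(-7, -3) + ((-1 - 1)² + 3)*(3*(-3)))² = (-7 + ((-1 - 1)² + 3)*(3*(-3)))² = (-7 + ((-2)² + 3)*(-9))² = (-7 + (4 + 3)*(-9))² = (-7 + 7*(-9))² = (-7 - 63)² = (-70)² = 4900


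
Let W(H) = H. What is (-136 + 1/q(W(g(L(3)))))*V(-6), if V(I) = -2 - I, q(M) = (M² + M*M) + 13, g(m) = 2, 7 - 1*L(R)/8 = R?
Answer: -11420/21 ≈ -543.81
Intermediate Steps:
L(R) = 56 - 8*R
q(M) = 13 + 2*M² (q(M) = (M² + M²) + 13 = 2*M² + 13 = 13 + 2*M²)
(-136 + 1/q(W(g(L(3)))))*V(-6) = (-136 + 1/(13 + 2*2²))*(-2 - 1*(-6)) = (-136 + 1/(13 + 2*4))*(-2 + 6) = (-136 + 1/(13 + 8))*4 = (-136 + 1/21)*4 = -2855/21*4 = -11420/21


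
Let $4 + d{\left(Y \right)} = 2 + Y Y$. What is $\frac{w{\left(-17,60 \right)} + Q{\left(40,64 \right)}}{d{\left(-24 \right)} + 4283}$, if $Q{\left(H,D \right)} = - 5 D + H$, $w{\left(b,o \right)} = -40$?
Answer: $- \frac{320}{4857} \approx -0.065884$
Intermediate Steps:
$d{\left(Y \right)} = -2 + Y^{2}$ ($d{\left(Y \right)} = -4 + \left(2 + Y Y\right) = -4 + \left(2 + Y^{2}\right) = -2 + Y^{2}$)
$Q{\left(H,D \right)} = H - 5 D$
$\frac{w{\left(-17,60 \right)} + Q{\left(40,64 \right)}}{d{\left(-24 \right)} + 4283} = \frac{-40 + \left(40 - 320\right)}{\left(-2 + \left(-24\right)^{2}\right) + 4283} = \frac{-40 + \left(40 - 320\right)}{\left(-2 + 576\right) + 4283} = \frac{-40 - 280}{574 + 4283} = - \frac{320}{4857}$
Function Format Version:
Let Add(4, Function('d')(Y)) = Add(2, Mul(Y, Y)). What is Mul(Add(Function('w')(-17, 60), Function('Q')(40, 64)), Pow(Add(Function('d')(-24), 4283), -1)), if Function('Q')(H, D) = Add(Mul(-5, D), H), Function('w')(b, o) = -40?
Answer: Rational(-320, 4857) ≈ -0.065884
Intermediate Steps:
Function('d')(Y) = Add(-2, Pow(Y, 2)) (Function('d')(Y) = Add(-4, Add(2, Mul(Y, Y))) = Add(-4, Add(2, Pow(Y, 2))) = Add(-2, Pow(Y, 2)))
Function('Q')(H, D) = Add(H, Mul(-5, D))
Mul(Add(Function('w')(-17, 60), Function('Q')(40, 64)), Pow(Add(Function('d')(-24), 4283), -1)) = Mul(Add(-40, Add(40, Mul(-5, 64))), Pow(Add(Add(-2, Pow(-24, 2)), 4283), -1)) = Mul(Add(-40, Add(40, -320)), Pow(Add(Add(-2, 576), 4283), -1)) = Mul(Add(-40, -280), Pow(Add(574, 4283), -1)) = Mul(-320, Pow(4857, -1)) = Mul(-320, Rational(1, 4857)) = Rational(-320, 4857)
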